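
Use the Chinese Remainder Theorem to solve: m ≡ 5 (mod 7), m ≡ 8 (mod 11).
M = 7 × 11 = 77. M₁ = 11, y₁ ≡ 2 (mod 7). M₂ = 7, y₂ ≡ 8 (mod 11). m = 5×11×2 + 8×7×8 ≡ 19 (mod 77)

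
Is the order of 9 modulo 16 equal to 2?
Yes, ord_16(9) = 2.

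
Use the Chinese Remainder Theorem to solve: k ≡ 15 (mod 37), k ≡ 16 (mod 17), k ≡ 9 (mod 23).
4011

Using the Chinese Remainder Theorem:
M = product of moduli = 14467
For equation 1: M_1 = 391, 391 ≡ 21 (mod 37), inverse of 391 mod 37 is 30 (check: 21 × 30 = 630 ≡ 1 (mod 37))
For equation 2: M_2 = 851, 851 ≡ 1 (mod 17), inverse of 851 mod 17 is 1 (check: 1 × 1 = 1 ≡ 1 (mod 17))
For equation 3: M_3 = 629, 629 ≡ 8 (mod 23), inverse of 629 mod 23 is 3 (check: 8 × 3 = 24 ≡ 1 (mod 23))
Combine: k ≡ Σ r_i×M_i×(M_i⁻¹ mod m_i) = 15×391×30 + 16×851×1 + 9×629×3 = 175950 + 13616 + 16983 = 206549
206549 mod 14467 = 4011
k ≡ 4011 (mod 14467)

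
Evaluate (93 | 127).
(93/127) = 93^{63} mod 127 = -1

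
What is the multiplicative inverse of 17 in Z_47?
36

Using Extended Euclidean Algorithm:
gcd(17, 47) = 1
Bezout coefficients: 17 × -11 + 47 × 4 = 1
So 17 × -11 ≡ 1 (mod 47)
The inverse is -11 mod 47 = 36
Verification: 17 × 36 = 612 = 13 × 47 + 1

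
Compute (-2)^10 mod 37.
(-2) ≡ 35 (mod 37). 10 = 8 + 2 (binary 1010). Repeated squaring mod 37: 35^1 ≡ 35; 35^2 ≡ 35² = 1225 ≡ 4; 35^4 ≡ 4² = 16 ≡ 16; 35^8 ≡ 16² = 256 ≡ 34. Multiply: (-2)^10 ≡ 35^8 × 35^2 ≡ 34 × 4 (mod 37): 34 × 4 = 136 ≡ 25. So (-2)^10 ≡ 25 (mod 37).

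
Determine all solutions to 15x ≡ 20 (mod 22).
16

Since gcd(15, 22) = 1 divides 20, a solution exists.
Multiply both sides by the inverse of 15 mod 22:
  15^(-1) mod 22 = 3
  x ≡ 3 × 20 ≡ 60 ≡ 16 (mod 22)
Verification: 15 × 16 = 240 = 10 × 22 + 20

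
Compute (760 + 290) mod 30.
0

(760 + 290) = 1050
1050 mod 30 = 0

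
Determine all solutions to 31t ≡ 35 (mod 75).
35

Since gcd(31, 75) = 1 divides 35, a solution exists.
Multiply both sides by the inverse of 31 mod 75:
  31^(-1) mod 75 = 46
  x ≡ 46 × 35 ≡ 1610 ≡ 35 (mod 75)
Verification: 31 × 35 = 1085 = 14 × 75 + 35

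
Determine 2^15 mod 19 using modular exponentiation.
Using repeated squaring. 15 = 8 + 4 + 2 + 1 (binary 1111). Repeated squaring mod 19: 2^1 ≡ 2; 2^2 ≡ 2² = 4 ≡ 4; 2^4 ≡ 4² = 16 ≡ 16; 2^8 ≡ 16² = 256 ≡ 9. Multiply: 2^15 = 2^8 × 2^4 × 2^2 × 2^1 ≡ 9 × 16 × 4 × 2 (mod 19): 9 × 16 = 144 ≡ 11; 11 × 4 = 44 ≡ 6; 6 × 2 = 12 ≡ 12. So 2^15 ≡ 12 (mod 19).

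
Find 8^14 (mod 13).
Using Fermat: 8^{12} ≡ 1 (mod 13). 14 ≡ 2 (mod 12). So 8^{14} ≡ 8^{2} ≡ 12 (mod 13)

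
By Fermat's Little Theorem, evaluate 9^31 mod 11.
By Fermat: 9^{10} ≡ 1 (mod 11). 31 = 3×10 + 1. So 9^{31} ≡ 9^{1} ≡ 9 (mod 11)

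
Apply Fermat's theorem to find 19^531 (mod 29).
By Fermat: 19^{28} ≡ 1 (mod 29). 531 ≡ 27 (mod 28). So 19^{531} ≡ 19^{27} ≡ 26 (mod 29)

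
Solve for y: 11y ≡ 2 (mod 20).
2

Since gcd(11, 20) = 1 divides 2, a solution exists.
Multiply both sides by the inverse of 11 mod 20:
  11^(-1) mod 20 = 11
  x ≡ 11 × 2 ≡ 22 ≡ 2 (mod 20)
Verification: 11 × 2 = 22 = 1 × 20 + 2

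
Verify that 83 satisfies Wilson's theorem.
(82)! mod 83 = 82. Since this equals -1 (mod 83), Wilson confirms 83 is prime.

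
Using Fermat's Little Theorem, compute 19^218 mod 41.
By Fermat: 19^{40} ≡ 1 (mod 41). 218 = 5×40 + 18. So 19^{218} ≡ 19^{18} ≡ 36 (mod 41)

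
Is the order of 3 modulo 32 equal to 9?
No, the actual order is 8, not 9.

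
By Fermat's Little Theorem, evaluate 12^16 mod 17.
By Fermat's Little Theorem, 12^{16} ≡ 1 (mod 17) since 17 is prime and gcd(12, 17) = 1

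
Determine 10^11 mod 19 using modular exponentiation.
Using repeated squaring. 11 = 8 + 2 + 1 (binary 1011). Repeated squaring mod 19: 10^1 ≡ 10; 10^2 ≡ 10² = 100 ≡ 5; 10^4 ≡ 5² = 25 ≡ 6; 10^8 ≡ 6² = 36 ≡ 17. Multiply: 10^11 = 10^8 × 10^2 × 10^1 ≡ 17 × 5 × 10 (mod 19): 17 × 5 = 85 ≡ 9; 9 × 10 = 90 ≡ 14. So 10^11 ≡ 14 (mod 19).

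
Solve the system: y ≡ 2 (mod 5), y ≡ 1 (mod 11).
M = 5 × 11 = 55. M₁ = 11, y₁ ≡ 1 (mod 5). M₂ = 5, y₂ ≡ 9 (mod 11). y = 2×11×1 + 1×5×9 ≡ 12 (mod 55)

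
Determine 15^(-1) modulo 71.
15^(-1) ≡ 19 (mod 71). Verification: 15 × 19 = 285 ≡ 1 (mod 71)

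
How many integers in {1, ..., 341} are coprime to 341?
300

Prime factorization: 341 = 11 × 31
Using the formula φ(n) = n × Π(1 - 1/p) for each prime factor p:
φ(341) = 341 × (1 - 1/11) × (1 - 1/31)
φ(341) = 300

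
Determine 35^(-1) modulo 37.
35^(-1) ≡ 18 (mod 37). Verification: 35 × 18 = 630 ≡ 1 (mod 37)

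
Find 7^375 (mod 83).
Using Fermat: 7^{82} ≡ 1 (mod 83). 375 ≡ 47 (mod 82). So 7^{375} ≡ 7^{47} ≡ 38 (mod 83)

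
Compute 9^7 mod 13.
7 = 4 + 2 + 1 (binary 111). Repeated squaring mod 13: 9^1 ≡ 9; 9^2 ≡ 9² = 81 ≡ 3; 9^4 ≡ 3² = 9 ≡ 9. Multiply: 9^7 = 9^4 × 9^2 × 9^1 ≡ 9 × 3 × 9 (mod 13): 9 × 3 = 27 ≡ 1; 1 × 9 = 9 ≡ 9. So 9^7 ≡ 9 (mod 13).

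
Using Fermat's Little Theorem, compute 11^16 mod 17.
By Fermat's Little Theorem, 11^{16} ≡ 1 (mod 17) since 17 is prime and gcd(11, 17) = 1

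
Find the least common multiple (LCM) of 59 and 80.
4720

First find GCD(59, 80) using the Euclidean algorithm:
59 = 0 × 80 + 59
80 = 1 × 59 + 21
59 = 2 × 21 + 17
21 = 1 × 17 + 4
17 = 4 × 4 + 1
4 = 4 × 1 + 0
GCD(59, 80) = 1

LCM formula: LCM(a, b) = (a × b) / GCD(a, b)
LCM(59, 80) = (59 × 80) / 1
LCM(59, 80) = 4720 / 1
LCM(59, 80) = 4720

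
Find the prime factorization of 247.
13 × 19

Divide by primes starting from smallest:
247 ÷ 13 = 19
19 ÷ 19 = 1

247 = 13 × 19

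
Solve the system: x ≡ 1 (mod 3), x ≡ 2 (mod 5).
M = 3 × 5 = 15. M₁ = 5, y₁ ≡ 2 (mod 3). M₂ = 3, y₂ ≡ 2 (mod 5). x = 1×5×2 + 2×3×2 ≡ 7 (mod 15)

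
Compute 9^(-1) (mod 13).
3

Using Extended Euclidean Algorithm:
gcd(9, 13) = 1
Bezout coefficients: 9 × 3 + 13 × -2 = 1
So 9 × 3 ≡ 1 (mod 13)
The inverse is 3 mod 13 = 3
Verification: 9 × 3 = 27 = 2 × 13 + 1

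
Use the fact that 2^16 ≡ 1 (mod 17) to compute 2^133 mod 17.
By Fermat: 2^{16} ≡ 1 (mod 17). 133 = 8×16 + 5. So 2^{133} ≡ 2^{5} ≡ 15 (mod 17)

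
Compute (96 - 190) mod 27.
14

(96 - 190) = -94
-94 mod 27 = 14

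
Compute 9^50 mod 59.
Using repeated squaring. 50 = 32 + 16 + 2 (binary 110010). Repeated squaring mod 59: 9^1 ≡ 9; 9^2 ≡ 9² = 81 ≡ 22; 9^4 ≡ 22² = 484 ≡ 12; 9^8 ≡ 12² = 144 ≡ 26; 9^16 ≡ 26² = 676 ≡ 27; 9^32 ≡ 27² = 729 ≡ 21. Multiply: 9^50 = 9^32 × 9^16 × 9^2 ≡ 21 × 27 × 22 (mod 59): 21 × 27 = 567 ≡ 36; 36 × 22 = 792 ≡ 25. So 9^50 ≡ 25 (mod 59).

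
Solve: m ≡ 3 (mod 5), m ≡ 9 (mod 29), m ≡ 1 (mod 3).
M = 5 × 29 × 3 = 435. M₁ = 87, y₁ ≡ 3 (mod 5). M₂ = 15, y₂ ≡ 2 (mod 29). M₃ = 145, y₃ ≡ 1 (mod 3). m = 3×87×3 + 9×15×2 + 1×145×1 ≡ 328 (mod 435)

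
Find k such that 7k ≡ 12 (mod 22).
8

Since gcd(7, 22) = 1 divides 12, a solution exists.
Multiply both sides by the inverse of 7 mod 22:
  7^(-1) mod 22 = 19
  x ≡ 19 × 12 ≡ 228 ≡ 8 (mod 22)
Verification: 7 × 8 = 56 = 2 × 22 + 12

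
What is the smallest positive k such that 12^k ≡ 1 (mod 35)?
Powers of 12 mod 35: 12^1≡12, 12^2≡4, 12^3≡13, 12^4≡16, 12^5≡17, 12^6≡29, 12^7≡33, 12^8≡11, 12^9≡27, 12^10≡9, 12^11≡3, 12^12≡1. Order = 12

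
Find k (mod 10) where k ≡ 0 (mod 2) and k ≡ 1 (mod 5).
M = 2 × 5 = 10. M₁ = 5, y₁ ≡ 1 (mod 2). M₂ = 2, y₂ ≡ 3 (mod 5). k = 0×5×1 + 1×2×3 ≡ 6 (mod 10)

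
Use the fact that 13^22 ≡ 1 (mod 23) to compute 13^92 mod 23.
By Fermat: 13^{22} ≡ 1 (mod 23). 92 = 4×22 + 4. So 13^{92} ≡ 13^{4} ≡ 18 (mod 23)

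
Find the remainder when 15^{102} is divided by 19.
By Fermat: 15^{18} ≡ 1 (mod 19). 102 = 5×18 + 12. So 15^{102} ≡ 15^{12} ≡ 7 (mod 19)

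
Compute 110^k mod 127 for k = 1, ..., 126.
g^1, g^2, ..., g^{126} mod 127: {110, 35, 40, 82, 3, 76, 105, 120, 119, 9, 101, 61, 106, 103, 27, 49, 56, 64, 55, 81, 20, 41, 65, 38, 116, 60, 123, 68, 114, 94, 53, 115, 77, 88, 28, 32, 91, 104, 10, 84, 96, 19, 58, 30, 125, 34, 57, 47, 90, 121, 102, 44, 14, 16, 109, 52, 5, 42, 48, 73, 29, 15, 126, 17, 92, 87, 45, 124, 51, 22, 7, 8, 118, 26, 66, 21, 24, 100, 78, 71, 63, 72, 46, 107, 86, 62, 89, 11, 67, 4, 59, 13, 33, 74, 12, 50, 39, 99, 95, 36, 23, 117, 43, 31, 108, 69, 97, 2, 93, 70, 80, 37, 6, 25, 83, 113, 111, 18, 75, 122, 85, 79, 54, 98, 112, 1}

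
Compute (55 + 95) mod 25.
0

(55 + 95) = 150
150 mod 25 = 0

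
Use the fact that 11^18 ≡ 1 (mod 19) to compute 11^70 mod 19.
By Fermat: 11^{18} ≡ 1 (mod 19). 70 = 3×18 + 16. So 11^{70} ≡ 11^{16} ≡ 11 (mod 19)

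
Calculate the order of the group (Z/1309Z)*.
960

Prime factorization: 1309 = 7 × 11 × 17
Using the formula φ(n) = n × Π(1 - 1/p) for each prime factor p:
φ(1309) = 1309 × (1 - 1/7) × (1 - 1/11) × (1 - 1/17)
φ(1309) = 960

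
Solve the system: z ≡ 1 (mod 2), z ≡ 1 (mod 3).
M = 2 × 3 = 6. M₁ = 3, y₁ ≡ 1 (mod 2). M₂ = 2, y₂ ≡ 2 (mod 3). z = 1×3×1 + 1×2×2 ≡ 1 (mod 6)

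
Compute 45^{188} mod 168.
9

Using successive squaring:
Binary expansion of 188: 10111100
Powers of 45 mod 168 (each is the square of the previous):
  45^1 ≡ 45 (mod 168)
  45^2 ≡ 45² = 2025 ≡ 9 (mod 168)
  45^4 ≡ 9² = 81 ≡ 81 (mod 168)
  45^8 ≡ 81² = 6561 ≡ 9 (mod 168)
  45^16 ≡ 9² = 81 ≡ 81 (mod 168)
  45^32 ≡ 81² = 6561 ≡ 9 (mod 168)
  45^64 ≡ 9² = 81 ≡ 81 (mod 168)
  45^128 ≡ 81² = 6561 ≡ 9 (mod 168)
188 = 128 + 32 + 16 + 8 + 4, so 45^188 = 45^128 × 45^32 × 45^16 × 45^8 × 45^4 ≡ 9 × 9 × 81 × 9 × 81 (mod 168)
Multiplying step by step:
  9 × 9 = 81 ≡ 81 (mod 168)
  81 × 81 = 6561 ≡ 9 (mod 168)
  9 × 9 = 81 ≡ 81 (mod 168)
  81 × 81 = 6561 ≡ 9 (mod 168)
Result: 45^188 ≡ 9 (mod 168)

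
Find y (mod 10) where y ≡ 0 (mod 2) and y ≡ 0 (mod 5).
M = 2 × 5 = 10. M₁ = 5, y₁ ≡ 1 (mod 2). M₂ = 2, y₂ ≡ 3 (mod 5). y = 0×5×1 + 0×2×3 ≡ 0 (mod 10)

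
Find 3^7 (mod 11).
7 = 4 + 2 + 1 (binary 111). Repeated squaring mod 11: 3^1 ≡ 3; 3^2 ≡ 3² = 9 ≡ 9; 3^4 ≡ 9² = 81 ≡ 4. Multiply: 3^7 = 3^4 × 3^2 × 3^1 ≡ 4 × 9 × 3 (mod 11): 4 × 9 = 36 ≡ 3; 3 × 3 = 9 ≡ 9. So 3^7 ≡ 9 (mod 11).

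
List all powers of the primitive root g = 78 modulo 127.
g^1, g^2, ..., g^{126} mod 127: {78, 115, 80, 17, 56, 50, 90, 35, 63, 88, 6, 87, 55, 99, 102, 82, 46, 32, 83, 124, 20, 36, 14, 76, 86, 104, 111, 22, 65, 117, 109, 120, 89, 84, 75, 8, 116, 31, 5, 9, 67, 19, 85, 26, 123, 69, 48, 61, 59, 30, 54, 21, 114, 2, 29, 103, 33, 34, 112, 100, 53, 70, 126, 49, 12, 47, 110, 71, 77, 37, 92, 64, 39, 121, 40, 72, 28, 25, 45, 81, 95, 44, 3, 107, 91, 113, 51, 41, 23, 16, 105, 62, 10, 18, 7, 38, 43, 52, 119, 11, 96, 122, 118, 60, 108, 42, 101, 4, 58, 79, 66, 68, 97, 73, 106, 13, 125, 98, 24, 94, 93, 15, 27, 74, 57, 1}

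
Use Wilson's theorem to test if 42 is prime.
(41)! mod 42 = 0. Since 0 ≢ -1 (mod 42), 42 is not prime.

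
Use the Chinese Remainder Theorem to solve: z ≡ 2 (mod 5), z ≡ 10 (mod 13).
M = 5 × 13 = 65. M₁ = 13, y₁ ≡ 2 (mod 5). M₂ = 5, y₂ ≡ 8 (mod 13). z = 2×13×2 + 10×5×8 ≡ 62 (mod 65)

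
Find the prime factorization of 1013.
1013

Divide by primes starting from smallest:
1013 ÷ 1013 = 1

1013 = 1013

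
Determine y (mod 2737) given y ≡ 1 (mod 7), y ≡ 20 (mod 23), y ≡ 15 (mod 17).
848

Using the Chinese Remainder Theorem:
M = product of moduli = 2737
For equation 1: M_1 = 391, 391 ≡ 6 (mod 7), inverse of 391 mod 7 is 6 (check: 6 × 6 = 36 ≡ 1 (mod 7))
For equation 2: M_2 = 119, 119 ≡ 4 (mod 23), inverse of 119 mod 23 is 6 (check: 4 × 6 = 24 ≡ 1 (mod 23))
For equation 3: M_3 = 161, 161 ≡ 8 (mod 17), inverse of 161 mod 17 is 15 (check: 8 × 15 = 120 ≡ 1 (mod 17))
Combine: y ≡ Σ r_i×M_i×(M_i⁻¹ mod m_i) = 1×391×6 + 20×119×6 + 15×161×15 = 2346 + 14280 + 36225 = 52851
52851 mod 2737 = 848
y ≡ 848 (mod 2737)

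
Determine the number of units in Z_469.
396

Prime factorization: 469 = 7 × 67
Using the formula φ(n) = n × Π(1 - 1/p) for each prime factor p:
φ(469) = 469 × (1 - 1/7) × (1 - 1/67)
φ(469) = 396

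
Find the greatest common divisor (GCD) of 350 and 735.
35

Using the Euclidean algorithm:
350 = 0 × 735 + 350
735 = 2 × 350 + 35
350 = 10 × 35 + 0

GCD(350, 735) = 35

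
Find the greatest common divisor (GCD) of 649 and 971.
1

Using the Euclidean algorithm:
649 = 0 × 971 + 649
971 = 1 × 649 + 322
649 = 2 × 322 + 5
322 = 64 × 5 + 2
5 = 2 × 2 + 1
2 = 2 × 1 + 0

GCD(649, 971) = 1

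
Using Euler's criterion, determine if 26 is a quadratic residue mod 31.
By Euler's criterion: 26^{15} ≡ 30 (mod 31). Since this equals -1 (≡ 30), 26 is not a QR.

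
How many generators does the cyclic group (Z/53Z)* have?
24

The number of primitive roots modulo p is φ(p-1) = φ(52)
φ(52) = 24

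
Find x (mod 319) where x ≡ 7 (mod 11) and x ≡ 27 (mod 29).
M = 11 × 29 = 319. M₁ = 29, y₁ ≡ 8 (mod 11). M₂ = 11, y₂ ≡ 8 (mod 29). x = 7×29×8 + 27×11×8 ≡ 172 (mod 319)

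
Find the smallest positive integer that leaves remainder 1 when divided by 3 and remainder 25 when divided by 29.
M = 3 × 29 = 87. M₁ = 29, y₁ ≡ 2 (mod 3). M₂ = 3, y₂ ≡ 10 (mod 29). r = 1×29×2 + 25×3×10 ≡ 25 (mod 87). The smallest positive such number is 25.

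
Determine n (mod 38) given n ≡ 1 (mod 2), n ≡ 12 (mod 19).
31

Using the Chinese Remainder Theorem:
M = product of moduli = 38
For equation 1: M_1 = 19, 19 ≡ 1 (mod 2), inverse of 19 mod 2 is 1 (check: 1 × 1 = 1 ≡ 1 (mod 2))
For equation 2: M_2 = 2, 2 ≡ 2 (mod 19), inverse of 2 mod 19 is 10 (check: 2 × 10 = 20 ≡ 1 (mod 19))
Combine: n ≡ Σ r_i×M_i×(M_i⁻¹ mod m_i) = 1×19×1 + 12×2×10 = 19 + 240 = 259
259 mod 38 = 31
n ≡ 31 (mod 38)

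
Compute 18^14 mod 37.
Using repeated squaring. 14 = 8 + 4 + 2 (binary 1110). Repeated squaring mod 37: 18^1 ≡ 18; 18^2 ≡ 18² = 324 ≡ 28; 18^4 ≡ 28² = 784 ≡ 7; 18^8 ≡ 7² = 49 ≡ 12. Multiply: 18^14 = 18^8 × 18^4 × 18^2 ≡ 12 × 7 × 28 (mod 37): 12 × 7 = 84 ≡ 10; 10 × 28 = 280 ≡ 21. So 18^14 ≡ 21 (mod 37).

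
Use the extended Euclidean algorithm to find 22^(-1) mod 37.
Extended GCD: 22(-5) + 37(3) = 1. So 22^(-1) ≡ 32 ≡ 32 (mod 37). Verify: 22 × 32 = 704 ≡ 1 (mod 37)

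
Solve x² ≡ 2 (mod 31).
The square roots of 2 mod 31 are 8 and 23. Verify: 8² = 64 ≡ 2 (mod 31)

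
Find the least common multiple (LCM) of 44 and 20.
220

First find GCD(44, 20) using the Euclidean algorithm:
44 = 2 × 20 + 4
20 = 5 × 4 + 0
GCD(44, 20) = 4

LCM formula: LCM(a, b) = (a × b) / GCD(a, b)
LCM(44, 20) = (44 × 20) / 4
LCM(44, 20) = 880 / 4
LCM(44, 20) = 220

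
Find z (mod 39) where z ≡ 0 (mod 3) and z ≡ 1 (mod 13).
M = 3 × 13 = 39. M₁ = 13, y₁ ≡ 1 (mod 3). M₂ = 3, y₂ ≡ 9 (mod 13). z = 0×13×1 + 1×3×9 ≡ 27 (mod 39)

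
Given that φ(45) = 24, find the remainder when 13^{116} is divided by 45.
By Euler: 13^{24} ≡ 1 (mod 45) since gcd(13, 45) = 1. 116 = 4×24 + 20. So 13^{116} ≡ 13^{20} ≡ 16 (mod 45)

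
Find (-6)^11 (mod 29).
Using repeated squaring. (-6) ≡ 23 (mod 29). 11 = 8 + 2 + 1 (binary 1011). Repeated squaring mod 29: 23^1 ≡ 23; 23^2 ≡ 23² = 529 ≡ 7; 23^4 ≡ 7² = 49 ≡ 20; 23^8 ≡ 20² = 400 ≡ 23. Multiply: (-6)^11 ≡ 23^8 × 23^2 × 23^1 ≡ 23 × 7 × 23 (mod 29): 23 × 7 = 161 ≡ 16; 16 × 23 = 368 ≡ 20. So (-6)^11 ≡ 20 (mod 29).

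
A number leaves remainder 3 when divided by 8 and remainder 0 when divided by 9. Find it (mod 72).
M = 8 × 9 = 72. M₁ = 9, y₁ ≡ 1 (mod 8). M₂ = 8, y₂ ≡ 8 (mod 9). x = 3×9×1 + 0×8×8 ≡ 27 (mod 72)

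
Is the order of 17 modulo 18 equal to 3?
No, the actual order is 2, not 3.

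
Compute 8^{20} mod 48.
16

Using successive squaring:
Binary expansion of 20: 10100
Powers of 8 mod 48 (each is the square of the previous):
  8^1 ≡ 8 (mod 48)
  8^2 ≡ 8² = 64 ≡ 16 (mod 48)
  8^4 ≡ 16² = 256 ≡ 16 (mod 48)
  8^8 ≡ 16² = 256 ≡ 16 (mod 48)
  8^16 ≡ 16² = 256 ≡ 16 (mod 48)
20 = 16 + 4, so 8^20 = 8^16 × 8^4 ≡ 16 × 16 (mod 48)
Multiplying step by step:
  16 × 16 = 256 ≡ 16 (mod 48)
Result: 8^20 ≡ 16 (mod 48)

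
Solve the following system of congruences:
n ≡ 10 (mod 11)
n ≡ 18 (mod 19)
208

Using the Chinese Remainder Theorem:
M = product of moduli = 209
For equation 1: M_1 = 19, 19 ≡ 8 (mod 11), inverse of 19 mod 11 is 7 (check: 8 × 7 = 56 ≡ 1 (mod 11))
For equation 2: M_2 = 11, 11 ≡ 11 (mod 19), inverse of 11 mod 19 is 7 (check: 11 × 7 = 77 ≡ 1 (mod 19))
Combine: n ≡ Σ r_i×M_i×(M_i⁻¹ mod m_i) = 10×19×7 + 18×11×7 = 1330 + 1386 = 2716
2716 mod 209 = 208
n ≡ 208 (mod 209)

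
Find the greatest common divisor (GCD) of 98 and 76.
2

Using the Euclidean algorithm:
98 = 1 × 76 + 22
76 = 3 × 22 + 10
22 = 2 × 10 + 2
10 = 5 × 2 + 0

GCD(98, 76) = 2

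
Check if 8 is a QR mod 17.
By Euler's criterion: 8^{8} ≡ 1 (mod 17). Since this equals 1, 8 is a QR.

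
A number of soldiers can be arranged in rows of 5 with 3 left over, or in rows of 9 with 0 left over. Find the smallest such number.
M = 5 × 9 = 45. M₁ = 9, y₁ ≡ 4 (mod 5). M₂ = 5, y₂ ≡ 2 (mod 9). x = 3×9×4 + 0×5×2 ≡ 18 (mod 45). The smallest positive such number is 18.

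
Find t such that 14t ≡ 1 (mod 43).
14^(-1) ≡ 40 (mod 43). Verification: 14 × 40 = 560 ≡ 1 (mod 43)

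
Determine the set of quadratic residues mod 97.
QRs mod 97: {1, 2, 3, 4, 6, 8, 9, 11, 12, 16, 18, 22, 24, 25, 27, 31, 32, 33, 35, 36, 43, 44, 47, 48, 49, 50, 53, 54, 61, 62, 64, 65, 66, 70, 72, 73, 75, 79, 81, 85, 86, 88, 89, 91, 93, 94, 95, 96}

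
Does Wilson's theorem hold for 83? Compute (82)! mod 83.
(82)! mod 83 = 82. Since this equals -1 (mod 83), Wilson confirms 83 is prime.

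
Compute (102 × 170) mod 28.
8

(102 × 170) = 17340
17340 mod 28 = 8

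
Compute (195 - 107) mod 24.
16

(195 - 107) = 88
88 mod 24 = 16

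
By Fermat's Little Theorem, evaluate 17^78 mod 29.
By Fermat: 17^{28} ≡ 1 (mod 29). 78 = 2×28 + 22. So 17^{78} ≡ 17^{22} ≡ 28 (mod 29)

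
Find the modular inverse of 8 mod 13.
8^(-1) ≡ 5 (mod 13). Verification: 8 × 5 = 40 ≡ 1 (mod 13)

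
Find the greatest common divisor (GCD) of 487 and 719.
1

Using the Euclidean algorithm:
487 = 0 × 719 + 487
719 = 1 × 487 + 232
487 = 2 × 232 + 23
232 = 10 × 23 + 2
23 = 11 × 2 + 1
2 = 2 × 1 + 0

GCD(487, 719) = 1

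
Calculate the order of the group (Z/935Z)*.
640

Prime factorization: 935 = 5 × 11 × 17
Using the formula φ(n) = n × Π(1 - 1/p) for each prime factor p:
φ(935) = 935 × (1 - 1/5) × (1 - 1/11) × (1 - 1/17)
φ(935) = 640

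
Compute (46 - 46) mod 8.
0

(46 - 46) = 0
0 mod 8 = 0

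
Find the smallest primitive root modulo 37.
p - 1 = 36 has prime divisors 2, 3. h is a primitive root mod 37 iff h^(36/q) ≢ 1 (mod 37) for each such q.
h = 2: 2^18 ≡ 36, 2^12 ≡ 26 (mod 37); none is 1, so 2 has order 36 and is a primitive root.
The smallest primitive root mod 37 is g = 2.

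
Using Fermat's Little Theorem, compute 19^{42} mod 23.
13

By Fermat's Little Theorem, a^(p-1) ≡ 1 (mod p) for prime p and gcd(a, p) = 1
Here p = 23, so 19^22 ≡ 1 (mod 23)
We can reduce the exponent: 42 mod 22 = 20
So 19^42 ≡ 19^20 (mod 23)
Computing: 19^20 mod 23 = 13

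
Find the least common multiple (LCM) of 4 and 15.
60

First find GCD(4, 15) using the Euclidean algorithm:
4 = 0 × 15 + 4
15 = 3 × 4 + 3
4 = 1 × 3 + 1
3 = 3 × 1 + 0
GCD(4, 15) = 1

LCM formula: LCM(a, b) = (a × b) / GCD(a, b)
LCM(4, 15) = (4 × 15) / 1
LCM(4, 15) = 60 / 1
LCM(4, 15) = 60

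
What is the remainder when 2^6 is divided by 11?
6 = 4 + 2 (binary 110). Repeated squaring mod 11: 2^1 ≡ 2; 2^2 ≡ 2² = 4 ≡ 4; 2^4 ≡ 4² = 16 ≡ 5. Multiply: 2^6 = 2^4 × 2^2 ≡ 5 × 4 (mod 11): 5 × 4 = 20 ≡ 9. So 2^6 ≡ 9 (mod 11).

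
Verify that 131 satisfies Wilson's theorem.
(130)! mod 131 = 130. Since this equals -1 (mod 131), Wilson confirms 131 is prime.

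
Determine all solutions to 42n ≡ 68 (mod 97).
94

Since gcd(42, 97) = 1 divides 68, a solution exists.
Multiply both sides by the inverse of 42 mod 97:
  42^(-1) mod 97 = 67
  x ≡ 67 × 68 ≡ 4556 ≡ 94 (mod 97)
Verification: 42 × 94 = 3948 = 40 × 97 + 68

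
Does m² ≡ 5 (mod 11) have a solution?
By Euler's criterion: 5^{5} ≡ 1 (mod 11). Since this equals 1, 5 is a QR.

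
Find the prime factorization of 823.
823

Divide by primes starting from smallest:
823 ÷ 823 = 1

823 = 823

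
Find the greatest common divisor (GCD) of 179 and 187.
1

Using the Euclidean algorithm:
179 = 0 × 187 + 179
187 = 1 × 179 + 8
179 = 22 × 8 + 3
8 = 2 × 3 + 2
3 = 1 × 2 + 1
2 = 2 × 1 + 0

GCD(179, 187) = 1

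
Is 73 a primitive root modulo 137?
p - 1 = 136 has prime divisors 2, 17. Check 73^(136/q) mod 137 for each: 73^(136/2) = 73^68 ≡ 1, 73^(136/17) = 73^8 ≡ 56 (mod 137). Since 73^68 ≡ 1 (mod 137), the order of 73 divides 68 (in fact the order is 17) ≠ 136, so it is not a primitive root.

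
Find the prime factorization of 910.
2 × 5 × 7 × 13

Divide by primes starting from smallest:
910 ÷ 2 = 455
455 ÷ 5 = 91
91 ÷ 7 = 13
13 ÷ 13 = 1

910 = 2 × 5 × 7 × 13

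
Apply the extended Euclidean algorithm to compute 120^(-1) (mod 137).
Extended GCD: 120(8) + 137(-7) = 1. So 120^(-1) ≡ 8 ≡ 8 (mod 137). Verify: 120 × 8 = 960 ≡ 1 (mod 137)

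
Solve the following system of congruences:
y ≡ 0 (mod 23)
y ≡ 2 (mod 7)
23

Using the Chinese Remainder Theorem:
M = product of moduli = 161
For equation 1: M_1 = 7, 7 ≡ 7 (mod 23), inverse of 7 mod 23 is 10 (check: 7 × 10 = 70 ≡ 1 (mod 23))
For equation 2: M_2 = 23, 23 ≡ 2 (mod 7), inverse of 23 mod 7 is 4 (check: 2 × 4 = 8 ≡ 1 (mod 7))
Combine: y ≡ Σ r_i×M_i×(M_i⁻¹ mod m_i) = 0×7×10 + 2×23×4 = 0 + 184 = 184
184 mod 161 = 23
y ≡ 23 (mod 161)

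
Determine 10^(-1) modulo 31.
10^(-1) ≡ 28 (mod 31). Verification: 10 × 28 = 280 ≡ 1 (mod 31)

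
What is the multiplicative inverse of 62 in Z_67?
40

Using Extended Euclidean Algorithm:
gcd(62, 67) = 1
Bezout coefficients: 62 × -27 + 67 × 25 = 1
So 62 × -27 ≡ 1 (mod 67)
The inverse is -27 mod 67 = 40
Verification: 62 × 40 = 2480 = 37 × 67 + 1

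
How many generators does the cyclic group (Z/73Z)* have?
24

The number of primitive roots modulo p is φ(p-1) = φ(72)
φ(72) = 24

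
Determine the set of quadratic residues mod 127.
QRs mod 127: {1, 2, 4, 8, 9, 11, 13, 15, 16, 17, 18, 19, 21, 22, 25, 26, 30, 31, 32, 34, 35, 36, 37, 38, 41, 42, 44, 47, 49, 50, 52, 60, 61, 62, 64, 68, 69, 70, 71, 72, 73, 74, 76, 79, 81, 82, 84, 87, 88, 94, 98, 99, 100, 103, 104, 107, 113, 115, 117, 120, 121, 122, 124}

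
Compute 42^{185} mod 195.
87

Using successive squaring:
Binary expansion of 185: 10111001
Powers of 42 mod 195 (each is the square of the previous):
  42^1 ≡ 42 (mod 195)
  42^2 ≡ 42² = 1764 ≡ 9 (mod 195)
  42^4 ≡ 9² = 81 ≡ 81 (mod 195)
  42^8 ≡ 81² = 6561 ≡ 126 (mod 195)
  42^16 ≡ 126² = 15876 ≡ 81 (mod 195)
  42^32 ≡ 81² = 6561 ≡ 126 (mod 195)
  42^64 ≡ 126² = 15876 ≡ 81 (mod 195)
  42^128 ≡ 81² = 6561 ≡ 126 (mod 195)
185 = 128 + 32 + 16 + 8 + 1, so 42^185 = 42^128 × 42^32 × 42^16 × 42^8 × 42^1 ≡ 126 × 126 × 81 × 126 × 42 (mod 195)
Multiplying step by step:
  126 × 126 = 15876 ≡ 81 (mod 195)
  81 × 81 = 6561 ≡ 126 (mod 195)
  126 × 126 = 15876 ≡ 81 (mod 195)
  81 × 42 = 3402 ≡ 87 (mod 195)
Result: 42^185 ≡ 87 (mod 195)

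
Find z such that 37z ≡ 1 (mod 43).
37^(-1) ≡ 7 (mod 43). Verification: 37 × 7 = 259 ≡ 1 (mod 43)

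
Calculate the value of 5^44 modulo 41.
Using Fermat: 5^{40} ≡ 1 (mod 41). 44 ≡ 4 (mod 40). So 5^{44} ≡ 5^{4} ≡ 10 (mod 41)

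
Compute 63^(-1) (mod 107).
63^(-1) ≡ 17 (mod 107). Verification: 63 × 17 = 1071 ≡ 1 (mod 107)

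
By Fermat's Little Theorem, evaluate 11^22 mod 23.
By Fermat's Little Theorem, 11^{22} ≡ 1 (mod 23) since 23 is prime and gcd(11, 23) = 1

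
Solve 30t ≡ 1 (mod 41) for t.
30^(-1) ≡ 26 (mod 41). Verification: 30 × 26 = 780 ≡ 1 (mod 41)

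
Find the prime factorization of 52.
2^2 × 13

Divide by primes starting from smallest:
52 ÷ 2 = 26
26 ÷ 2 = 13
13 ÷ 13 = 1

52 = 2^2 × 13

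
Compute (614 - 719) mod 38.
9

(614 - 719) = -105
-105 mod 38 = 9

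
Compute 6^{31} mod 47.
24

Using successive squaring:
Binary expansion of 31: 11111
Powers of 6 mod 47 (each is the square of the previous):
  6^1 ≡ 6 (mod 47)
  6^2 ≡ 6² = 36 ≡ 36 (mod 47)
  6^4 ≡ 36² = 1296 ≡ 27 (mod 47)
  6^8 ≡ 27² = 729 ≡ 24 (mod 47)
  6^16 ≡ 24² = 576 ≡ 12 (mod 47)
31 = 16 + 8 + 4 + 2 + 1, so 6^31 = 6^16 × 6^8 × 6^4 × 6^2 × 6^1 ≡ 12 × 24 × 27 × 36 × 6 (mod 47)
Multiplying step by step:
  12 × 24 = 288 ≡ 6 (mod 47)
  6 × 27 = 162 ≡ 21 (mod 47)
  21 × 36 = 756 ≡ 4 (mod 47)
  4 × 6 = 24 ≡ 24 (mod 47)
Result: 6^31 ≡ 24 (mod 47)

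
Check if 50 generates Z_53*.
p - 1 = 52 has prime divisors 2, 13. Check 50^(52/q) mod 53 for each: 50^(52/2) = 50^26 ≡ 52, 50^(52/13) = 50^4 ≡ 28 (mod 53). None of these is 1, so 50 has order 52 = φ(53), so it is a primitive root mod 53.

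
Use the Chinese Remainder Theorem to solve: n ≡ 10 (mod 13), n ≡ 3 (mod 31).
127

Using the Chinese Remainder Theorem:
M = product of moduli = 403
For equation 1: M_1 = 31, 31 ≡ 5 (mod 13), inverse of 31 mod 13 is 8 (check: 5 × 8 = 40 ≡ 1 (mod 13))
For equation 2: M_2 = 13, 13 ≡ 13 (mod 31), inverse of 13 mod 31 is 12 (check: 13 × 12 = 156 ≡ 1 (mod 31))
Combine: n ≡ Σ r_i×M_i×(M_i⁻¹ mod m_i) = 10×31×8 + 3×13×12 = 2480 + 468 = 2948
2948 mod 403 = 127
n ≡ 127 (mod 403)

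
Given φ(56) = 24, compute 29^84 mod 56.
By Euler: 29^{24} ≡ 1 (mod 56) since gcd(29, 56) = 1. 84 = 3×24 + 12. So 29^{84} ≡ 29^{12} ≡ 1 (mod 56)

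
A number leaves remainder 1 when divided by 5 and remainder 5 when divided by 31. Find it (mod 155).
M = 5 × 31 = 155. M₁ = 31, y₁ ≡ 1 (mod 5). M₂ = 5, y₂ ≡ 25 (mod 31). y = 1×31×1 + 5×5×25 ≡ 36 (mod 155)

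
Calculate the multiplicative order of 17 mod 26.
Powers of 17 mod 26: 17^1≡17, 17^2≡3, 17^3≡25, 17^4≡9, 17^5≡23, 17^6≡1. Order = 6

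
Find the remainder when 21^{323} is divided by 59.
By Fermat: 21^{58} ≡ 1 (mod 59). 323 = 5×58 + 33. So 21^{323} ≡ 21^{33} ≡ 17 (mod 59)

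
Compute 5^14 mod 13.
Using Fermat: 5^{12} ≡ 1 (mod 13). 14 ≡ 2 (mod 12). So 5^{14} ≡ 5^{2} ≡ 12 (mod 13)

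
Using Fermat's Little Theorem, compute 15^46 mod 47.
By Fermat's Little Theorem, 15^{46} ≡ 1 (mod 47) since 47 is prime and gcd(15, 47) = 1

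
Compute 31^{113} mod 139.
66

Using successive squaring:
Binary expansion of 113: 1110001
Powers of 31 mod 139 (each is the square of the previous):
  31^1 ≡ 31 (mod 139)
  31^2 ≡ 31² = 961 ≡ 127 (mod 139)
  31^4 ≡ 127² = 16129 ≡ 5 (mod 139)
  31^8 ≡ 5² = 25 ≡ 25 (mod 139)
  31^16 ≡ 25² = 625 ≡ 69 (mod 139)
  31^32 ≡ 69² = 4761 ≡ 35 (mod 139)
  31^64 ≡ 35² = 1225 ≡ 113 (mod 139)
113 = 64 + 32 + 16 + 1, so 31^113 = 31^64 × 31^32 × 31^16 × 31^1 ≡ 113 × 35 × 69 × 31 (mod 139)
Multiplying step by step:
  113 × 35 = 3955 ≡ 63 (mod 139)
  63 × 69 = 4347 ≡ 38 (mod 139)
  38 × 31 = 1178 ≡ 66 (mod 139)
Result: 31^113 ≡ 66 (mod 139)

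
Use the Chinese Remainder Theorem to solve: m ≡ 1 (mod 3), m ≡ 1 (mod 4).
M = 3 × 4 = 12. M₁ = 4, y₁ ≡ 1 (mod 3). M₂ = 3, y₂ ≡ 3 (mod 4). m = 1×4×1 + 1×3×3 ≡ 1 (mod 12)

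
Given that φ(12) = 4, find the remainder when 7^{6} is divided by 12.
By Euler: 7^{4} ≡ 1 (mod 12) since gcd(7, 12) = 1. 6 = 1×4 + 2. So 7^{6} ≡ 7^{2} ≡ 1 (mod 12)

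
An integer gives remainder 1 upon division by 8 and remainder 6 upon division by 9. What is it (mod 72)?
M = 8 × 9 = 72. M₁ = 9, y₁ ≡ 1 (mod 8). M₂ = 8, y₂ ≡ 8 (mod 9). m = 1×9×1 + 6×8×8 ≡ 33 (mod 72). The smallest positive such number is 33.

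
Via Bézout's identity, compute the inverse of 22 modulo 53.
Extended GCD: 22(-12) + 53(5) = 1. So 22^(-1) ≡ 41 ≡ 41 (mod 53). Verify: 22 × 41 = 902 ≡ 1 (mod 53)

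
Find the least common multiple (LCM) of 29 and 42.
1218

First find GCD(29, 42) using the Euclidean algorithm:
29 = 0 × 42 + 29
42 = 1 × 29 + 13
29 = 2 × 13 + 3
13 = 4 × 3 + 1
3 = 3 × 1 + 0
GCD(29, 42) = 1

LCM formula: LCM(a, b) = (a × b) / GCD(a, b)
LCM(29, 42) = (29 × 42) / 1
LCM(29, 42) = 1218 / 1
LCM(29, 42) = 1218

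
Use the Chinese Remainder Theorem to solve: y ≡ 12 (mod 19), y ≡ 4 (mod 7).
88

Using the Chinese Remainder Theorem:
M = product of moduli = 133
For equation 1: M_1 = 7, 7 ≡ 7 (mod 19), inverse of 7 mod 19 is 11 (check: 7 × 11 = 77 ≡ 1 (mod 19))
For equation 2: M_2 = 19, 19 ≡ 5 (mod 7), inverse of 19 mod 7 is 3 (check: 5 × 3 = 15 ≡ 1 (mod 7))
Combine: y ≡ Σ r_i×M_i×(M_i⁻¹ mod m_i) = 12×7×11 + 4×19×3 = 924 + 228 = 1152
1152 mod 133 = 88
y ≡ 88 (mod 133)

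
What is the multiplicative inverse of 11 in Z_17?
14

Using Extended Euclidean Algorithm:
gcd(11, 17) = 1
Bezout coefficients: 11 × -3 + 17 × 2 = 1
So 11 × -3 ≡ 1 (mod 17)
The inverse is -3 mod 17 = 14
Verification: 11 × 14 = 154 = 9 × 17 + 1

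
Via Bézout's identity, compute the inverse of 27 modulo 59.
Extended GCD: 27(-24) + 59(11) = 1. So 27^(-1) ≡ 35 ≡ 35 (mod 59). Verify: 27 × 35 = 945 ≡ 1 (mod 59)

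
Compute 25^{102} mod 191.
36

Using successive squaring:
Binary expansion of 102: 1100110
Powers of 25 mod 191 (each is the square of the previous):
  25^1 ≡ 25 (mod 191)
  25^2 ≡ 25² = 625 ≡ 52 (mod 191)
  25^4 ≡ 52² = 2704 ≡ 30 (mod 191)
  25^8 ≡ 30² = 900 ≡ 136 (mod 191)
  25^16 ≡ 136² = 18496 ≡ 160 (mod 191)
  25^32 ≡ 160² = 25600 ≡ 6 (mod 191)
  25^64 ≡ 6² = 36 ≡ 36 (mod 191)
102 = 64 + 32 + 4 + 2, so 25^102 = 25^64 × 25^32 × 25^4 × 25^2 ≡ 36 × 6 × 30 × 52 (mod 191)
Multiplying step by step:
  36 × 6 = 216 ≡ 25 (mod 191)
  25 × 30 = 750 ≡ 177 (mod 191)
  177 × 52 = 9204 ≡ 36 (mod 191)
Result: 25^102 ≡ 36 (mod 191)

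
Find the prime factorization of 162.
2 × 3^4

Divide by primes starting from smallest:
162 ÷ 2 = 81
81 ÷ 3 = 27
27 ÷ 3 = 9
9 ÷ 3 = 3
3 ÷ 3 = 1

162 = 2 × 3^4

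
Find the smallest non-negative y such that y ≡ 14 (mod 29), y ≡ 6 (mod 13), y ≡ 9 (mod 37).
8482

Using the Chinese Remainder Theorem:
M = product of moduli = 13949
For equation 1: M_1 = 481, 481 ≡ 17 (mod 29), inverse of 481 mod 29 is 12 (check: 17 × 12 = 204 ≡ 1 (mod 29))
For equation 2: M_2 = 1073, 1073 ≡ 7 (mod 13), inverse of 1073 mod 13 is 2 (check: 7 × 2 = 14 ≡ 1 (mod 13))
For equation 3: M_3 = 377, 377 ≡ 7 (mod 37), inverse of 377 mod 37 is 16 (check: 7 × 16 = 112 ≡ 1 (mod 37))
Combine: y ≡ Σ r_i×M_i×(M_i⁻¹ mod m_i) = 14×481×12 + 6×1073×2 + 9×377×16 = 80808 + 12876 + 54288 = 147972
147972 mod 13949 = 8482
y ≡ 8482 (mod 13949)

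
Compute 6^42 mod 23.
Using Fermat: 6^{22} ≡ 1 (mod 23). 42 ≡ 20 (mod 22). So 6^{42} ≡ 6^{20} ≡ 16 (mod 23)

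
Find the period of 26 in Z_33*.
Powers of 26 mod 33: 26^1≡26, 26^2≡16, 26^3≡20, 26^4≡25, 26^5≡23, 26^6≡4, 26^7≡5, 26^8≡31, 26^9≡14, 26^10≡1. Order = 10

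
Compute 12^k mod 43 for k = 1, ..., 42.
g^1, g^2, ..., g^{42} mod 43: {12, 15, 8, 10, 34, 21, 37, 14, 39, 38, 26, 11, 3, 36, 2, 24, 30, 16, 20, 25, 42, 31, 28, 35, 33, 9, 22, 6, 29, 4, 5, 17, 32, 40, 7, 41, 19, 13, 27, 23, 18, 1}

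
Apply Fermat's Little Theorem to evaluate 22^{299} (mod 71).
59

By Fermat's Little Theorem, a^(p-1) ≡ 1 (mod p) for prime p and gcd(a, p) = 1
Here p = 71, so 22^70 ≡ 1 (mod 71)
We can reduce the exponent: 299 mod 70 = 19
So 22^299 ≡ 22^19 (mod 71)
Computing: 22^19 mod 71 = 59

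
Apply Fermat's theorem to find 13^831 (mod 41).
By Fermat: 13^{40} ≡ 1 (mod 41). 831 ≡ 31 (mod 40). So 13^{831} ≡ 13^{31} ≡ 6 (mod 41)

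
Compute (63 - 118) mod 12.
5

(63 - 118) = -55
-55 mod 12 = 5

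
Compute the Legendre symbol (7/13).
(7/13) = 7^{6} mod 13 = -1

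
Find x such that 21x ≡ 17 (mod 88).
5

Since gcd(21, 88) = 1 divides 17, a solution exists.
Multiply both sides by the inverse of 21 mod 88:
  21^(-1) mod 88 = 21
  x ≡ 21 × 17 ≡ 357 ≡ 5 (mod 88)
Verification: 21 × 5 = 105 = 1 × 88 + 17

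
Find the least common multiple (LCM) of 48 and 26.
624

First find GCD(48, 26) using the Euclidean algorithm:
48 = 1 × 26 + 22
26 = 1 × 22 + 4
22 = 5 × 4 + 2
4 = 2 × 2 + 0
GCD(48, 26) = 2

LCM formula: LCM(a, b) = (a × b) / GCD(a, b)
LCM(48, 26) = (48 × 26) / 2
LCM(48, 26) = 1248 / 2
LCM(48, 26) = 624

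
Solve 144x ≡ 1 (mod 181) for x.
144^(-1) ≡ 44 (mod 181). Verification: 144 × 44 = 6336 ≡ 1 (mod 181)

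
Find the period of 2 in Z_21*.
Powers of 2 mod 21: 2^1≡2, 2^2≡4, 2^3≡8, 2^4≡16, 2^5≡11, 2^6≡1. Order = 6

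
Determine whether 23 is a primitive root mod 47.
p - 1 = 46 has prime divisors 2, 23. Check 23^(46/q) mod 47 for each: 23^(46/2) = 23^23 ≡ 46, 23^(46/23) = 23^2 ≡ 12 (mod 47). None of these is 1, so 23 has order 46 = φ(47), so it is a primitive root mod 47.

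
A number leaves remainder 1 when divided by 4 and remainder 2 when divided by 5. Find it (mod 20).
M = 4 × 5 = 20. M₁ = 5, y₁ ≡ 1 (mod 4). M₂ = 4, y₂ ≡ 4 (mod 5). z = 1×5×1 + 2×4×4 ≡ 17 (mod 20)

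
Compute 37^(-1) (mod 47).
14

Using Extended Euclidean Algorithm:
gcd(37, 47) = 1
Bezout coefficients: 37 × 14 + 47 × -11 = 1
So 37 × 14 ≡ 1 (mod 47)
The inverse is 14 mod 47 = 14
Verification: 37 × 14 = 518 = 11 × 47 + 1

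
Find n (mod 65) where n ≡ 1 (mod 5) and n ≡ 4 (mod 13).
M = 5 × 13 = 65. M₁ = 13, y₁ ≡ 2 (mod 5). M₂ = 5, y₂ ≡ 8 (mod 13). n = 1×13×2 + 4×5×8 ≡ 56 (mod 65)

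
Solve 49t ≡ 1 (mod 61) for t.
5

Using Extended Euclidean Algorithm:
gcd(49, 61) = 1
Bezout coefficients: 49 × 5 + 61 × -4 = 1
So 49 × 5 ≡ 1 (mod 61)
The inverse is 5 mod 61 = 5
Verification: 49 × 5 = 245 = 4 × 61 + 1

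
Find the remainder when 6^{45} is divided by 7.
By Fermat: 6^{6} ≡ 1 (mod 7). 45 = 7×6 + 3. So 6^{45} ≡ 6^{3} ≡ 6 (mod 7)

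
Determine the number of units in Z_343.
294

Prime factorization: 343 = 7^3
Using the formula φ(n) = n × Π(1 - 1/p) for each prime factor p:
φ(343) = 343 × (1 - 1/7)
φ(343) = 294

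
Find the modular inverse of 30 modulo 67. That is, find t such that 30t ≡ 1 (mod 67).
38

Using Extended Euclidean Algorithm:
gcd(30, 67) = 1
Bezout coefficients: 30 × -29 + 67 × 13 = 1
So 30 × -29 ≡ 1 (mod 67)
The inverse is -29 mod 67 = 38
Verification: 30 × 38 = 1140 = 17 × 67 + 1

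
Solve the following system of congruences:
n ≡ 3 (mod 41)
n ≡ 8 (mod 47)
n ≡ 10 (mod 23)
19560

Using the Chinese Remainder Theorem:
M = product of moduli = 44321
For equation 1: M_1 = 1081, 1081 ≡ 15 (mod 41), inverse of 1081 mod 41 is 11 (check: 15 × 11 = 165 ≡ 1 (mod 41))
For equation 2: M_2 = 943, 943 ≡ 3 (mod 47), inverse of 943 mod 47 is 16 (check: 3 × 16 = 48 ≡ 1 (mod 47))
For equation 3: M_3 = 1927, 1927 ≡ 18 (mod 23), inverse of 1927 mod 23 is 9 (check: 18 × 9 = 162 ≡ 1 (mod 23))
Combine: n ≡ Σ r_i×M_i×(M_i⁻¹ mod m_i) = 3×1081×11 + 8×943×16 + 10×1927×9 = 35673 + 120704 + 173430 = 329807
329807 mod 44321 = 19560
n ≡ 19560 (mod 44321)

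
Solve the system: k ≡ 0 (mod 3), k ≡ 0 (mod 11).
M = 3 × 11 = 33. M₁ = 11, y₁ ≡ 2 (mod 3). M₂ = 3, y₂ ≡ 4 (mod 11). k = 0×11×2 + 0×3×4 ≡ 0 (mod 33)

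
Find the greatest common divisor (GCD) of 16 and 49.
1

Using the Euclidean algorithm:
16 = 0 × 49 + 16
49 = 3 × 16 + 1
16 = 16 × 1 + 0

GCD(16, 49) = 1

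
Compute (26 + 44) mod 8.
6

(26 + 44) = 70
70 mod 8 = 6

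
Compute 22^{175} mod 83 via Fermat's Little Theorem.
20

By Fermat's Little Theorem, a^(p-1) ≡ 1 (mod p) for prime p and gcd(a, p) = 1
Here p = 83, so 22^82 ≡ 1 (mod 83)
We can reduce the exponent: 175 mod 82 = 11
So 22^175 ≡ 22^11 (mod 83)
Computing: 22^11 mod 83 = 20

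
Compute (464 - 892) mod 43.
2

(464 - 892) = -428
-428 mod 43 = 2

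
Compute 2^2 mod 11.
2 = 2 (binary 10). Repeated squaring mod 11: 2^1 ≡ 2; 2^2 ≡ 2² = 4 ≡ 4. So 2^2 ≡ 4 (mod 11).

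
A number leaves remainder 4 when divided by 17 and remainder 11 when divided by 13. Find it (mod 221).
M = 17 × 13 = 221. M₁ = 13, y₁ ≡ 4 (mod 17). M₂ = 17, y₂ ≡ 10 (mod 13). r = 4×13×4 + 11×17×10 ≡ 89 (mod 221)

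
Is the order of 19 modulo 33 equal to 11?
No, the actual order is 10, not 11.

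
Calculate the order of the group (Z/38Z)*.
18

Prime factorization: 38 = 2 × 19
Using the formula φ(n) = n × Π(1 - 1/p) for each prime factor p:
φ(38) = 38 × (1 - 1/2) × (1 - 1/19)
φ(38) = 18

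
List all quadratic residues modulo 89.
QRs mod 89: {1, 2, 4, 5, 8, 9, 10, 11, 16, 17, 18, 20, 21, 22, 25, 32, 34, 36, 39, 40, 42, 44, 45, 47, 49, 50, 53, 55, 57, 64, 67, 68, 69, 71, 72, 73, 78, 79, 80, 81, 84, 85, 87, 88}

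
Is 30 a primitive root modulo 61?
p - 1 = 60 has prime divisors 2, 3, 5. Check 30^(60/q) mod 61 for each: 30^(60/2) = 30^30 ≡ 60, 30^(60/3) = 30^20 ≡ 13, 30^(60/5) = 30^12 ≡ 34 (mod 61). None of these is 1, so 30 has order 60 = φ(61), so it is a primitive root mod 61.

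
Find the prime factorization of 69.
3 × 23

Divide by primes starting from smallest:
69 ÷ 3 = 23
23 ÷ 23 = 1

69 = 3 × 23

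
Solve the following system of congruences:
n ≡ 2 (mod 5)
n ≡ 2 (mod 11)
2

Using the Chinese Remainder Theorem:
M = product of moduli = 55
For equation 1: M_1 = 11, 11 ≡ 1 (mod 5), inverse of 11 mod 5 is 1 (check: 1 × 1 = 1 ≡ 1 (mod 5))
For equation 2: M_2 = 5, 5 ≡ 5 (mod 11), inverse of 5 mod 11 is 9 (check: 5 × 9 = 45 ≡ 1 (mod 11))
Combine: n ≡ Σ r_i×M_i×(M_i⁻¹ mod m_i) = 2×11×1 + 2×5×9 = 22 + 90 = 112
112 mod 55 = 2
n ≡ 2 (mod 55)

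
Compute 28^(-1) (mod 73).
60

Using Extended Euclidean Algorithm:
gcd(28, 73) = 1
Bezout coefficients: 28 × -13 + 73 × 5 = 1
So 28 × -13 ≡ 1 (mod 73)
The inverse is -13 mod 73 = 60
Verification: 28 × 60 = 1680 = 23 × 73 + 1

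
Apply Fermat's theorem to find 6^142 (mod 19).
By Fermat: 6^{18} ≡ 1 (mod 19). 142 = 7×18 + 16. So 6^{142} ≡ 6^{16} ≡ 9 (mod 19)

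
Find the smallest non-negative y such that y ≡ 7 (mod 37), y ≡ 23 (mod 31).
488

Using the Chinese Remainder Theorem:
M = product of moduli = 1147
For equation 1: M_1 = 31, 31 ≡ 31 (mod 37), inverse of 31 mod 37 is 6 (check: 31 × 6 = 186 ≡ 1 (mod 37))
For equation 2: M_2 = 37, 37 ≡ 6 (mod 31), inverse of 37 mod 31 is 26 (check: 6 × 26 = 156 ≡ 1 (mod 31))
Combine: y ≡ Σ r_i×M_i×(M_i⁻¹ mod m_i) = 7×31×6 + 23×37×26 = 1302 + 22126 = 23428
23428 mod 1147 = 488
y ≡ 488 (mod 1147)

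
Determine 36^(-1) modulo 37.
36^(-1) ≡ 36 (mod 37). Verification: 36 × 36 = 1296 ≡ 1 (mod 37)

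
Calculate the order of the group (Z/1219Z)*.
1144

Prime factorization: 1219 = 23 × 53
Using the formula φ(n) = n × Π(1 - 1/p) for each prime factor p:
φ(1219) = 1219 × (1 - 1/23) × (1 - 1/53)
φ(1219) = 1144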